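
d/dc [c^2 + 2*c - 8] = 2*c + 2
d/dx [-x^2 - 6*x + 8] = -2*x - 6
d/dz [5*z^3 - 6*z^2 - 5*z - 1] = 15*z^2 - 12*z - 5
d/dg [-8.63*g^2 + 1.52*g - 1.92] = 1.52 - 17.26*g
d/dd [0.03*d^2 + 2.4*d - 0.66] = 0.06*d + 2.4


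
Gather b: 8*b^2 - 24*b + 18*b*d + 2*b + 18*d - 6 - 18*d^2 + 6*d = 8*b^2 + b*(18*d - 22) - 18*d^2 + 24*d - 6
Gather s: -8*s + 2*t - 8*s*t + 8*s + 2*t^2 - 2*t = -8*s*t + 2*t^2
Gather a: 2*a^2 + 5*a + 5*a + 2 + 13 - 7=2*a^2 + 10*a + 8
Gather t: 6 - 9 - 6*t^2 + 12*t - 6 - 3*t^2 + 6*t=-9*t^2 + 18*t - 9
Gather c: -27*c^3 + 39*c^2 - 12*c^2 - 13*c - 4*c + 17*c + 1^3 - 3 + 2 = -27*c^3 + 27*c^2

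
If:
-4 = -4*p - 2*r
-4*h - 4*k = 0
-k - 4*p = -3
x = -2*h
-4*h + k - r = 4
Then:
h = -1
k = 1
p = 1/2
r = 1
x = 2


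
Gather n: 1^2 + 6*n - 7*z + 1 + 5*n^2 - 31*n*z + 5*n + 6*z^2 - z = 5*n^2 + n*(11 - 31*z) + 6*z^2 - 8*z + 2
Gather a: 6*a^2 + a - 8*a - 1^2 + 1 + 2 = 6*a^2 - 7*a + 2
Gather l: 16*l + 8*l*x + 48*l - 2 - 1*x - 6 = l*(8*x + 64) - x - 8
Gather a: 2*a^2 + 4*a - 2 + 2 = 2*a^2 + 4*a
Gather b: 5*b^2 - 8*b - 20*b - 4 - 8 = 5*b^2 - 28*b - 12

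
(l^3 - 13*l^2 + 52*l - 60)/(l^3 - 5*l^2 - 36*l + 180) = (l - 2)/(l + 6)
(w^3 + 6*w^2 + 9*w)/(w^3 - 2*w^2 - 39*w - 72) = w/(w - 8)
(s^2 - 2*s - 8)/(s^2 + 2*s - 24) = (s + 2)/(s + 6)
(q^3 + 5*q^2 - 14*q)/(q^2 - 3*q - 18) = q*(-q^2 - 5*q + 14)/(-q^2 + 3*q + 18)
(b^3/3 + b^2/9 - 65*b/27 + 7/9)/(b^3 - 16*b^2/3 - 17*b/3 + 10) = (9*b^3 + 3*b^2 - 65*b + 21)/(9*(3*b^3 - 16*b^2 - 17*b + 30))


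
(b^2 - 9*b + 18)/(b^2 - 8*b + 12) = (b - 3)/(b - 2)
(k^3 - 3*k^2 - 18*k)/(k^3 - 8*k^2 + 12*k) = (k + 3)/(k - 2)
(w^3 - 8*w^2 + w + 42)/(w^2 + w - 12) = (w^2 - 5*w - 14)/(w + 4)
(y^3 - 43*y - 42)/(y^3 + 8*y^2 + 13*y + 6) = (y - 7)/(y + 1)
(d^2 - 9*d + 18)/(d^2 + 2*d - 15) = (d - 6)/(d + 5)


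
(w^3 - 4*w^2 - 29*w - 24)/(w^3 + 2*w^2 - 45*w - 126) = (w^2 - 7*w - 8)/(w^2 - w - 42)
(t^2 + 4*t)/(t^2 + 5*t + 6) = t*(t + 4)/(t^2 + 5*t + 6)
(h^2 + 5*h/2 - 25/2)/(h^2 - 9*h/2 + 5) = (h + 5)/(h - 2)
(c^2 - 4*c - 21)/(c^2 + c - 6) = (c - 7)/(c - 2)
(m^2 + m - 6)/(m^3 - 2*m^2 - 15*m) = (m - 2)/(m*(m - 5))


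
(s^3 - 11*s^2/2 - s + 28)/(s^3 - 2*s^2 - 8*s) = (s - 7/2)/s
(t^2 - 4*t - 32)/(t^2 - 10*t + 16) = (t + 4)/(t - 2)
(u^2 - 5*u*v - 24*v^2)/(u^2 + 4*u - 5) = (u^2 - 5*u*v - 24*v^2)/(u^2 + 4*u - 5)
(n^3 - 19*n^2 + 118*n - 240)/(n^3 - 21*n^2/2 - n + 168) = 2*(n - 5)/(2*n + 7)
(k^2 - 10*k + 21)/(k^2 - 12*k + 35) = (k - 3)/(k - 5)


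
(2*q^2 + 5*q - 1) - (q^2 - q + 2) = q^2 + 6*q - 3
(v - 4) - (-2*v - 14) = 3*v + 10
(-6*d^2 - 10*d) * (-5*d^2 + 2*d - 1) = 30*d^4 + 38*d^3 - 14*d^2 + 10*d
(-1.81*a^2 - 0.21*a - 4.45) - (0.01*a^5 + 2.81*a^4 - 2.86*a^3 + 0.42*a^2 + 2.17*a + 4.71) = -0.01*a^5 - 2.81*a^4 + 2.86*a^3 - 2.23*a^2 - 2.38*a - 9.16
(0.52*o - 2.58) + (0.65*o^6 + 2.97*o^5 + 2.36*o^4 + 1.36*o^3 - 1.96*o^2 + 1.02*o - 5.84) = 0.65*o^6 + 2.97*o^5 + 2.36*o^4 + 1.36*o^3 - 1.96*o^2 + 1.54*o - 8.42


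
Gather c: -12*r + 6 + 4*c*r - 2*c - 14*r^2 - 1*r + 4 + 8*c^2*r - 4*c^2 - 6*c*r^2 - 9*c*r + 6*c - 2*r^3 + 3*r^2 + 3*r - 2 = c^2*(8*r - 4) + c*(-6*r^2 - 5*r + 4) - 2*r^3 - 11*r^2 - 10*r + 8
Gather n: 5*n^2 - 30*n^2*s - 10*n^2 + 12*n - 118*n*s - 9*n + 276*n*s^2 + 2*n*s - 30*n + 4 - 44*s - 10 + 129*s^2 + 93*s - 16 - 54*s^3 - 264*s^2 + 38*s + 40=n^2*(-30*s - 5) + n*(276*s^2 - 116*s - 27) - 54*s^3 - 135*s^2 + 87*s + 18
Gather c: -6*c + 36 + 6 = 42 - 6*c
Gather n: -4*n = -4*n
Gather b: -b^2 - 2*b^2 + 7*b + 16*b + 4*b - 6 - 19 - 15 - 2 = -3*b^2 + 27*b - 42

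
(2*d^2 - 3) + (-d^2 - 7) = d^2 - 10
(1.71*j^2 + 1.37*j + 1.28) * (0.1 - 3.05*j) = -5.2155*j^3 - 4.0075*j^2 - 3.767*j + 0.128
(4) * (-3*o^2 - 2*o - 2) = -12*o^2 - 8*o - 8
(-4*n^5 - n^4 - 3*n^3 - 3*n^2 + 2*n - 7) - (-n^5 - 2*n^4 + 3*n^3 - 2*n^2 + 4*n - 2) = -3*n^5 + n^4 - 6*n^3 - n^2 - 2*n - 5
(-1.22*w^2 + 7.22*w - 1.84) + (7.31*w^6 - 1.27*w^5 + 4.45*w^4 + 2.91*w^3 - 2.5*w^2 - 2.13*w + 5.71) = 7.31*w^6 - 1.27*w^5 + 4.45*w^4 + 2.91*w^3 - 3.72*w^2 + 5.09*w + 3.87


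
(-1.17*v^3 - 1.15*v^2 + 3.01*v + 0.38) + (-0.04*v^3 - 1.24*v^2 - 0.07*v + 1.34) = -1.21*v^3 - 2.39*v^2 + 2.94*v + 1.72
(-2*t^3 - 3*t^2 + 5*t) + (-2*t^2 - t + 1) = -2*t^3 - 5*t^2 + 4*t + 1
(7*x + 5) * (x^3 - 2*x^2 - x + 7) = 7*x^4 - 9*x^3 - 17*x^2 + 44*x + 35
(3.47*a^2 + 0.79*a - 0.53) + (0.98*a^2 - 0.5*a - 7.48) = 4.45*a^2 + 0.29*a - 8.01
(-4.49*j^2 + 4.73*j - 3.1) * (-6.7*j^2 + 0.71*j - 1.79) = 30.083*j^4 - 34.8789*j^3 + 32.1654*j^2 - 10.6677*j + 5.549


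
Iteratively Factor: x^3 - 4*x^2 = (x)*(x^2 - 4*x) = x*(x - 4)*(x)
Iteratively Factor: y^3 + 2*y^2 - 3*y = (y - 1)*(y^2 + 3*y) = (y - 1)*(y + 3)*(y)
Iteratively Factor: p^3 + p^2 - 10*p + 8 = (p - 2)*(p^2 + 3*p - 4) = (p - 2)*(p + 4)*(p - 1)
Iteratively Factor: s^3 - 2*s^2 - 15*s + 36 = (s + 4)*(s^2 - 6*s + 9) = (s - 3)*(s + 4)*(s - 3)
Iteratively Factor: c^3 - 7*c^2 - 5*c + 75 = (c + 3)*(c^2 - 10*c + 25) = (c - 5)*(c + 3)*(c - 5)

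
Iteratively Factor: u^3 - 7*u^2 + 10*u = (u - 2)*(u^2 - 5*u) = u*(u - 2)*(u - 5)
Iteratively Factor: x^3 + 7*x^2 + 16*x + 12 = (x + 2)*(x^2 + 5*x + 6) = (x + 2)^2*(x + 3)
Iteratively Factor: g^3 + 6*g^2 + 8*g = (g)*(g^2 + 6*g + 8) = g*(g + 2)*(g + 4)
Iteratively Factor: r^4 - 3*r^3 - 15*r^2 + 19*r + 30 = (r - 2)*(r^3 - r^2 - 17*r - 15) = (r - 5)*(r - 2)*(r^2 + 4*r + 3) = (r - 5)*(r - 2)*(r + 1)*(r + 3)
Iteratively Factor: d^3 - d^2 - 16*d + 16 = (d - 4)*(d^2 + 3*d - 4) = (d - 4)*(d - 1)*(d + 4)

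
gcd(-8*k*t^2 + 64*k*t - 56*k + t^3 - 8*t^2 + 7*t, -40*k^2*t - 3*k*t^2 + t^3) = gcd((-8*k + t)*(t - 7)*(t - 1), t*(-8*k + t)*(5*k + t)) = -8*k + t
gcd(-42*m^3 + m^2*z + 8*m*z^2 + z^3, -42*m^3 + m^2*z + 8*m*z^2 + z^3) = -42*m^3 + m^2*z + 8*m*z^2 + z^3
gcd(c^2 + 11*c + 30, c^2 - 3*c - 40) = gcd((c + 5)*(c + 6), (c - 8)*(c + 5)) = c + 5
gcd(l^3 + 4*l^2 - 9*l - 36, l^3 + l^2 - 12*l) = l^2 + l - 12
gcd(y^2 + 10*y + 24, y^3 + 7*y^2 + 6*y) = y + 6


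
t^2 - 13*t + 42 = (t - 7)*(t - 6)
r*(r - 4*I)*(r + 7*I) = r^3 + 3*I*r^2 + 28*r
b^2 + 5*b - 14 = (b - 2)*(b + 7)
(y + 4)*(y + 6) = y^2 + 10*y + 24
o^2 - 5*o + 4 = (o - 4)*(o - 1)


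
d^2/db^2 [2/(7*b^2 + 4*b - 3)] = 4*(-49*b^2 - 28*b + 4*(7*b + 2)^2 + 21)/(7*b^2 + 4*b - 3)^3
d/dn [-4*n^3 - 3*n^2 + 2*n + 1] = -12*n^2 - 6*n + 2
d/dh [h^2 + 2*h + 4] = 2*h + 2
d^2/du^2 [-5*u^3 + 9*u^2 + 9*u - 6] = 18 - 30*u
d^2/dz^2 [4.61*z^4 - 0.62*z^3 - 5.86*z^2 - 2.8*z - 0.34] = 55.32*z^2 - 3.72*z - 11.72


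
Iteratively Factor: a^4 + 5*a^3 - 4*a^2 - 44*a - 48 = (a - 3)*(a^3 + 8*a^2 + 20*a + 16) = (a - 3)*(a + 2)*(a^2 + 6*a + 8) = (a - 3)*(a + 2)^2*(a + 4)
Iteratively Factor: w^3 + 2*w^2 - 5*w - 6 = (w - 2)*(w^2 + 4*w + 3) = (w - 2)*(w + 3)*(w + 1)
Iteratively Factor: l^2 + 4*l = (l + 4)*(l)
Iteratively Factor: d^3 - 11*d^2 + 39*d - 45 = (d - 3)*(d^2 - 8*d + 15) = (d - 5)*(d - 3)*(d - 3)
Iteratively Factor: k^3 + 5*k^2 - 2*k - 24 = (k - 2)*(k^2 + 7*k + 12) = (k - 2)*(k + 4)*(k + 3)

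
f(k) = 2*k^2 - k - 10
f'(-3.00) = -13.00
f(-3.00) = 11.00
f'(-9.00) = -37.00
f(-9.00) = 161.00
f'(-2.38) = -10.52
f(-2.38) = 3.71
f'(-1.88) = -8.52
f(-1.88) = -1.05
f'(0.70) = 1.80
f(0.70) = -9.72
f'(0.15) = -0.40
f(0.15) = -10.10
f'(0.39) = 0.56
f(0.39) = -10.09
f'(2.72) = 9.88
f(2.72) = 2.08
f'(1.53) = 5.12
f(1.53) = -6.85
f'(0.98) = 2.92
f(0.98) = -9.06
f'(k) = 4*k - 1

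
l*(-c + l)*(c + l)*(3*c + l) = -3*c^3*l - c^2*l^2 + 3*c*l^3 + l^4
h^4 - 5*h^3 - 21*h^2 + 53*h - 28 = (h - 7)*(h - 1)^2*(h + 4)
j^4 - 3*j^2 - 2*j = j*(j - 2)*(j + 1)^2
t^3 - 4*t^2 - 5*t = t*(t - 5)*(t + 1)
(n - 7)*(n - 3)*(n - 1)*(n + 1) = n^4 - 10*n^3 + 20*n^2 + 10*n - 21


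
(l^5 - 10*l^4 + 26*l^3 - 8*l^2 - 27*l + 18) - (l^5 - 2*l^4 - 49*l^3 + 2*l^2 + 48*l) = -8*l^4 + 75*l^3 - 10*l^2 - 75*l + 18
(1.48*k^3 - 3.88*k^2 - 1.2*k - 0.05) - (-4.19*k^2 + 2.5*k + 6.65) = 1.48*k^3 + 0.31*k^2 - 3.7*k - 6.7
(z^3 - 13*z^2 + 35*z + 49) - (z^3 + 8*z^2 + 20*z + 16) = -21*z^2 + 15*z + 33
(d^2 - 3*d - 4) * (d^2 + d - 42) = d^4 - 2*d^3 - 49*d^2 + 122*d + 168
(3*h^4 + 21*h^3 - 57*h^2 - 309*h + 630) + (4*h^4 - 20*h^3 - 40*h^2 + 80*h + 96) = 7*h^4 + h^3 - 97*h^2 - 229*h + 726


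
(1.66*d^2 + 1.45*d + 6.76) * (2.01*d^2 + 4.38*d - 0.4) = 3.3366*d^4 + 10.1853*d^3 + 19.2746*d^2 + 29.0288*d - 2.704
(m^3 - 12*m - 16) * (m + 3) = m^4 + 3*m^3 - 12*m^2 - 52*m - 48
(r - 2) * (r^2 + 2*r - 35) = r^3 - 39*r + 70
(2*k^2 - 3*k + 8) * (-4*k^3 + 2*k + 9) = -8*k^5 + 12*k^4 - 28*k^3 + 12*k^2 - 11*k + 72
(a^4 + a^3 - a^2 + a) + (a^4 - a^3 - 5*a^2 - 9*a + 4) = 2*a^4 - 6*a^2 - 8*a + 4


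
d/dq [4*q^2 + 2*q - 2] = 8*q + 2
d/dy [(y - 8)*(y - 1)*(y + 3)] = 3*y^2 - 12*y - 19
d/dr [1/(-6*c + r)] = -1/(6*c - r)^2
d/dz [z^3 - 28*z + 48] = 3*z^2 - 28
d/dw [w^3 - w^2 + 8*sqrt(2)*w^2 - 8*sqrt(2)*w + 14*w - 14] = 3*w^2 - 2*w + 16*sqrt(2)*w - 8*sqrt(2) + 14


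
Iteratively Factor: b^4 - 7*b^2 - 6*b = (b + 2)*(b^3 - 2*b^2 - 3*b) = b*(b + 2)*(b^2 - 2*b - 3) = b*(b - 3)*(b + 2)*(b + 1)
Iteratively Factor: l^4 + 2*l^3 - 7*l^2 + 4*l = (l + 4)*(l^3 - 2*l^2 + l) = (l - 1)*(l + 4)*(l^2 - l) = (l - 1)^2*(l + 4)*(l)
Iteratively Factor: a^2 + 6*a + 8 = (a + 2)*(a + 4)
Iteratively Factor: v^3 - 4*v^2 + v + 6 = (v + 1)*(v^2 - 5*v + 6) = (v - 3)*(v + 1)*(v - 2)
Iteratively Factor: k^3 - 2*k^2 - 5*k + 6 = (k - 1)*(k^2 - k - 6) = (k - 1)*(k + 2)*(k - 3)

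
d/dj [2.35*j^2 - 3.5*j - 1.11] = 4.7*j - 3.5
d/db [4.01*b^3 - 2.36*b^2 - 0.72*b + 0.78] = 12.03*b^2 - 4.72*b - 0.72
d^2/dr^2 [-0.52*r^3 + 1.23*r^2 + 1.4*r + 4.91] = 2.46 - 3.12*r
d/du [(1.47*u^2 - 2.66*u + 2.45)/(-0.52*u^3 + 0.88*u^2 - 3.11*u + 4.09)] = (0.7644*u^4 - 2.7664*u^3 + 1.5911*u^2 + 7.7126*u - 3.2599)/(0.2704*u^6 - 0.9152*u^5 + 4.0088*u^4 - 9.7272*u^3 + 16.8705*u^2 - 25.4398*u + 16.7281)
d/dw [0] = 0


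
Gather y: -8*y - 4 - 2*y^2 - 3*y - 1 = -2*y^2 - 11*y - 5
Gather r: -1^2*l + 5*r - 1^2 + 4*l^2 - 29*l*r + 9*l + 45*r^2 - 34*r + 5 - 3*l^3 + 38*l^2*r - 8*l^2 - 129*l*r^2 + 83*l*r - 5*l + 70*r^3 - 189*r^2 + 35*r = -3*l^3 - 4*l^2 + 3*l + 70*r^3 + r^2*(-129*l - 144) + r*(38*l^2 + 54*l + 6) + 4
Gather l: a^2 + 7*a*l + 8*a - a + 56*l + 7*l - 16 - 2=a^2 + 7*a + l*(7*a + 63) - 18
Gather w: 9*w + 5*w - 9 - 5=14*w - 14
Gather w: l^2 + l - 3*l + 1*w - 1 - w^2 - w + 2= l^2 - 2*l - w^2 + 1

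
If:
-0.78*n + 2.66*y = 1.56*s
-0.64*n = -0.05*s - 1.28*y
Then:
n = 2.05301715828032*y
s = 0.678619625988047*y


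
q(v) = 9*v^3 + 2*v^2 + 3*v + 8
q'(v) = 27*v^2 + 4*v + 3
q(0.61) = 12.62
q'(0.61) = 15.49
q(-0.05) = 7.85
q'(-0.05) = 2.87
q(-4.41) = -738.23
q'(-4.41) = 510.46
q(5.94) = 1982.65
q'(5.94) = 979.42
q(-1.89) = -51.29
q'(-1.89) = 91.89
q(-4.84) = -980.09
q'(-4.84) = 616.13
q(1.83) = 75.34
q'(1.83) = 100.74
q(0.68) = 13.79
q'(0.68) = 18.20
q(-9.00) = -6418.00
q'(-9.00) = 2154.00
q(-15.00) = -29962.00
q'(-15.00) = 6018.00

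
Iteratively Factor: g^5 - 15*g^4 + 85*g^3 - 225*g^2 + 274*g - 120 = (g - 5)*(g^4 - 10*g^3 + 35*g^2 - 50*g + 24) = (g - 5)*(g - 3)*(g^3 - 7*g^2 + 14*g - 8) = (g - 5)*(g - 3)*(g - 1)*(g^2 - 6*g + 8) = (g - 5)*(g - 4)*(g - 3)*(g - 1)*(g - 2)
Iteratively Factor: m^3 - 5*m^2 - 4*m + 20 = (m - 5)*(m^2 - 4) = (m - 5)*(m + 2)*(m - 2)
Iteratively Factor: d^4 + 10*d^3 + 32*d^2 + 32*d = (d + 4)*(d^3 + 6*d^2 + 8*d) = (d + 2)*(d + 4)*(d^2 + 4*d) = d*(d + 2)*(d + 4)*(d + 4)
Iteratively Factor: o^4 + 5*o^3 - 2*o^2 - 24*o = (o)*(o^3 + 5*o^2 - 2*o - 24) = o*(o - 2)*(o^2 + 7*o + 12) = o*(o - 2)*(o + 4)*(o + 3)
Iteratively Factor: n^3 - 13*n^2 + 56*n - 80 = (n - 4)*(n^2 - 9*n + 20) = (n - 4)^2*(n - 5)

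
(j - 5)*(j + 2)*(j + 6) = j^3 + 3*j^2 - 28*j - 60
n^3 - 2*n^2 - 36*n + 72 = (n - 6)*(n - 2)*(n + 6)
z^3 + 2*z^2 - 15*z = z*(z - 3)*(z + 5)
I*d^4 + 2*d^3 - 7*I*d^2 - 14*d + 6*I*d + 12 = (d - 2)*(d + 3)*(d - 2*I)*(I*d - I)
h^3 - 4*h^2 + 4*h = h*(h - 2)^2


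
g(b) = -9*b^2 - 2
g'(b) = -18*b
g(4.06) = -150.35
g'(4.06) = -73.08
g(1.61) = -25.33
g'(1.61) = -28.98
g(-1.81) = -31.48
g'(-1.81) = 32.58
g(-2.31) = -50.02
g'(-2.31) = 41.58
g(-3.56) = -116.06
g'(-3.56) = 64.08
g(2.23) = -46.76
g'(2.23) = -40.14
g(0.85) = -8.50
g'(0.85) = -15.30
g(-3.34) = -102.40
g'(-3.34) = 60.12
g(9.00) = -731.00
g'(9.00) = -162.00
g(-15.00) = -2027.00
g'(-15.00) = 270.00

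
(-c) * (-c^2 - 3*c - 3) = c^3 + 3*c^2 + 3*c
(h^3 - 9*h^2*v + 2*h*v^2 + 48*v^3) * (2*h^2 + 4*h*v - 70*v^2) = 2*h^5 - 14*h^4*v - 102*h^3*v^2 + 734*h^2*v^3 + 52*h*v^4 - 3360*v^5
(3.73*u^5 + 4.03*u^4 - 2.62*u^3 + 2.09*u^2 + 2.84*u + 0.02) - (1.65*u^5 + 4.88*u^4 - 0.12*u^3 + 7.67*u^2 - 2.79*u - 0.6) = 2.08*u^5 - 0.85*u^4 - 2.5*u^3 - 5.58*u^2 + 5.63*u + 0.62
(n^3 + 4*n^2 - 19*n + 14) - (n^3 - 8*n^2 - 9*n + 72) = 12*n^2 - 10*n - 58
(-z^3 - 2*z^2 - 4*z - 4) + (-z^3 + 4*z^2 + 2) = -2*z^3 + 2*z^2 - 4*z - 2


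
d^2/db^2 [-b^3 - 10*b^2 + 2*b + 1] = -6*b - 20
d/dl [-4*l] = -4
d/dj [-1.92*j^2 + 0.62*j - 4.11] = 0.62 - 3.84*j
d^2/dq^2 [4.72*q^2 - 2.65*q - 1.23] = 9.44000000000000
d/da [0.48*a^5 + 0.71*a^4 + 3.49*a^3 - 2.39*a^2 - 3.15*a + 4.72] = 2.4*a^4 + 2.84*a^3 + 10.47*a^2 - 4.78*a - 3.15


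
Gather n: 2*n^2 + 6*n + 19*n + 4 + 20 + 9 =2*n^2 + 25*n + 33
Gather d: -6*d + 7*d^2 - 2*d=7*d^2 - 8*d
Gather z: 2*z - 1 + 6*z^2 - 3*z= 6*z^2 - z - 1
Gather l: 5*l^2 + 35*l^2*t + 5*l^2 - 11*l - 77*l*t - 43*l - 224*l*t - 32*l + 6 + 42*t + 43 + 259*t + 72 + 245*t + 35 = l^2*(35*t + 10) + l*(-301*t - 86) + 546*t + 156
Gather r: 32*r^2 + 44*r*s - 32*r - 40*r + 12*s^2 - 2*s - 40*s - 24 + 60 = 32*r^2 + r*(44*s - 72) + 12*s^2 - 42*s + 36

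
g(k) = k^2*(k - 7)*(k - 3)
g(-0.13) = 0.38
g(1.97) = 20.11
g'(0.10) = 3.90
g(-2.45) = 309.14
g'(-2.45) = -341.80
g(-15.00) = 89100.00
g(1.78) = 20.18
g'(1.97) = -3.11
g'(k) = k^2*(k - 7) + k^2*(k - 3) + 2*k*(k - 7)*(k - 3) = 2*k*(2*k^2 - 15*k + 21)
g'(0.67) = 15.88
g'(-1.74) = -184.98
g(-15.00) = 89100.00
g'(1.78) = 2.27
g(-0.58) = 9.13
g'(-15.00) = -20880.00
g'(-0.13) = -5.98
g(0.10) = 0.20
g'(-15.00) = -20880.00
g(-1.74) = 125.43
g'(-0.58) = -35.23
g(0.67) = 6.62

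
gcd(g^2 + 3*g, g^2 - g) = g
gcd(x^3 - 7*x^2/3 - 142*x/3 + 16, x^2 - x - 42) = x + 6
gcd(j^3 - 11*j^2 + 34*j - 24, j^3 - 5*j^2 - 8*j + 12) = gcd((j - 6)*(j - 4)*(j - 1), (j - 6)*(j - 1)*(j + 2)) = j^2 - 7*j + 6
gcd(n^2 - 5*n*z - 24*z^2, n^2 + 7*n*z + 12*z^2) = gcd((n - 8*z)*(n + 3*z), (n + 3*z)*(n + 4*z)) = n + 3*z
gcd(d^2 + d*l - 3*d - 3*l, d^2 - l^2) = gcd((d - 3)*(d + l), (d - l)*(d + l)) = d + l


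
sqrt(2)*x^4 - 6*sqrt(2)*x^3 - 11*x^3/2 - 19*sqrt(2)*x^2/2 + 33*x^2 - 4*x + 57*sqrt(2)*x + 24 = (x - 6)*(x - 4*sqrt(2))*(x + sqrt(2))*(sqrt(2)*x + 1/2)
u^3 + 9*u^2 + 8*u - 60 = (u - 2)*(u + 5)*(u + 6)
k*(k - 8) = k^2 - 8*k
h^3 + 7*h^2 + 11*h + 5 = (h + 1)^2*(h + 5)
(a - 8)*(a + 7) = a^2 - a - 56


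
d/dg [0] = 0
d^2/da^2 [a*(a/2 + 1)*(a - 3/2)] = 3*a + 1/2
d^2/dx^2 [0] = 0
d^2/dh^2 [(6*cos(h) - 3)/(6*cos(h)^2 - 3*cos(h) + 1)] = 3*(162*(1 - cos(2*h))^2*cos(h) - 27*(1 - cos(2*h))^2 - 389*cos(h)/2 + 21*cos(2*h)/2 + 207*cos(3*h)/2 - 36*cos(5*h) + 225/2)/(3*cos(h) - 3*cos(2*h) - 4)^3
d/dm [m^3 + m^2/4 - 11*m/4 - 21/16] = 3*m^2 + m/2 - 11/4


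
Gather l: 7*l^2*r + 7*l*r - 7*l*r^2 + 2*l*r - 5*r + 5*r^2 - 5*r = 7*l^2*r + l*(-7*r^2 + 9*r) + 5*r^2 - 10*r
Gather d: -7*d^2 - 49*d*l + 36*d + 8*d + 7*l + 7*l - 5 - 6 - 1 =-7*d^2 + d*(44 - 49*l) + 14*l - 12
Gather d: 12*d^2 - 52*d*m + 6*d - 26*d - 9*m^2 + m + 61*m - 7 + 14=12*d^2 + d*(-52*m - 20) - 9*m^2 + 62*m + 7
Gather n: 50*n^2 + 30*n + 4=50*n^2 + 30*n + 4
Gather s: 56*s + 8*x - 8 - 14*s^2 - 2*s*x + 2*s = -14*s^2 + s*(58 - 2*x) + 8*x - 8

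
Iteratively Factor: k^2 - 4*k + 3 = (k - 1)*(k - 3)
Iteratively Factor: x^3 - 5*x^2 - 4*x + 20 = (x + 2)*(x^2 - 7*x + 10) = (x - 5)*(x + 2)*(x - 2)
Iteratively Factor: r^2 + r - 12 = (r + 4)*(r - 3)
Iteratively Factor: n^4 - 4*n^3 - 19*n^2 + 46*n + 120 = (n - 4)*(n^3 - 19*n - 30) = (n - 4)*(n + 2)*(n^2 - 2*n - 15) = (n - 5)*(n - 4)*(n + 2)*(n + 3)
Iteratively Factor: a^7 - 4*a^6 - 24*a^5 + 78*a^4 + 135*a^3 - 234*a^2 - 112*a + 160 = (a + 1)*(a^6 - 5*a^5 - 19*a^4 + 97*a^3 + 38*a^2 - 272*a + 160) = (a + 1)*(a + 2)*(a^5 - 7*a^4 - 5*a^3 + 107*a^2 - 176*a + 80) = (a - 1)*(a + 1)*(a + 2)*(a^4 - 6*a^3 - 11*a^2 + 96*a - 80) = (a - 1)^2*(a + 1)*(a + 2)*(a^3 - 5*a^2 - 16*a + 80) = (a - 1)^2*(a + 1)*(a + 2)*(a + 4)*(a^2 - 9*a + 20) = (a - 5)*(a - 1)^2*(a + 1)*(a + 2)*(a + 4)*(a - 4)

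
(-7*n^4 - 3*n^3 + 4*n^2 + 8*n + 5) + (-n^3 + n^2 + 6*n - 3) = -7*n^4 - 4*n^3 + 5*n^2 + 14*n + 2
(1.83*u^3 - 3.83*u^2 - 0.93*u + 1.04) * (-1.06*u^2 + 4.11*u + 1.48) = -1.9398*u^5 + 11.5811*u^4 - 12.0471*u^3 - 10.5931*u^2 + 2.898*u + 1.5392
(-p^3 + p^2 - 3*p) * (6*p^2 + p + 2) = -6*p^5 + 5*p^4 - 19*p^3 - p^2 - 6*p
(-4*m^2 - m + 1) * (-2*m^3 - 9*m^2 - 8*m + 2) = 8*m^5 + 38*m^4 + 39*m^3 - 9*m^2 - 10*m + 2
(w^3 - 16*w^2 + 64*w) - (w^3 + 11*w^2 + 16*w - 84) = -27*w^2 + 48*w + 84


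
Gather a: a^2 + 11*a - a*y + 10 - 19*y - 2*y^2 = a^2 + a*(11 - y) - 2*y^2 - 19*y + 10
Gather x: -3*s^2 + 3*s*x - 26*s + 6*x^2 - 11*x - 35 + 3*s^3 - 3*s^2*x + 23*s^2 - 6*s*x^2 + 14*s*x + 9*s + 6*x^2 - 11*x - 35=3*s^3 + 20*s^2 - 17*s + x^2*(12 - 6*s) + x*(-3*s^2 + 17*s - 22) - 70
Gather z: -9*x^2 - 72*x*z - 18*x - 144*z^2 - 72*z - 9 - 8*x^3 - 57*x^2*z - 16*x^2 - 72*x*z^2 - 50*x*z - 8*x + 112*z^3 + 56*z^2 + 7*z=-8*x^3 - 25*x^2 - 26*x + 112*z^3 + z^2*(-72*x - 88) + z*(-57*x^2 - 122*x - 65) - 9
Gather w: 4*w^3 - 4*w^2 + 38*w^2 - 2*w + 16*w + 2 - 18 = 4*w^3 + 34*w^2 + 14*w - 16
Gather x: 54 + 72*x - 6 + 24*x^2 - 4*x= 24*x^2 + 68*x + 48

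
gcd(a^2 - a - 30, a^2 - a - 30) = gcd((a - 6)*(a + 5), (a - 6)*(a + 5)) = a^2 - a - 30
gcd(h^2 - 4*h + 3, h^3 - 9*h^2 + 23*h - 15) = h^2 - 4*h + 3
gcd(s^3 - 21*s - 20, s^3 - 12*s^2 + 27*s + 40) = s^2 - 4*s - 5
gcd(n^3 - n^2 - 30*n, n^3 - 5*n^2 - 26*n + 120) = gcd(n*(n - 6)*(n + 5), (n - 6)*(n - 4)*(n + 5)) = n^2 - n - 30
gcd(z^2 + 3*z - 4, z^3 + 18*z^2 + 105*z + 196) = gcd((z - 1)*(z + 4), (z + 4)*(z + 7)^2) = z + 4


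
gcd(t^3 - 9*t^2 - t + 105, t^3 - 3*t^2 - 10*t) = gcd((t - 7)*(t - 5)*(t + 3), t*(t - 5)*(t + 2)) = t - 5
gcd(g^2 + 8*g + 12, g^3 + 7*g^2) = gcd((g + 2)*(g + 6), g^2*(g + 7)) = 1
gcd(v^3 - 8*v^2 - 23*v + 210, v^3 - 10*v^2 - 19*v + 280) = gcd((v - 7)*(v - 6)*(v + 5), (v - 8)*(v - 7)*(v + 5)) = v^2 - 2*v - 35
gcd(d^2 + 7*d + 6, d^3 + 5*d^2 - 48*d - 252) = d + 6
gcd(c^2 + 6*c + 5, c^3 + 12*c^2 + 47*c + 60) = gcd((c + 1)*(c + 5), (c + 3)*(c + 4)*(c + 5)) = c + 5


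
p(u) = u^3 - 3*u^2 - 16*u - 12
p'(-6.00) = 128.00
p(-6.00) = -240.00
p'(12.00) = 344.00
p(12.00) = 1092.00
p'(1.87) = -16.73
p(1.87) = -45.87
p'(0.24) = -17.27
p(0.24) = -16.00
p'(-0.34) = -13.61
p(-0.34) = -6.95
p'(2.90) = -8.17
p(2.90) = -59.24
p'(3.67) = 2.39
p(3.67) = -61.70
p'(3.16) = -5.00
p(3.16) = -60.96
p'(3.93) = 6.75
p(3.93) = -60.52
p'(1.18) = -18.90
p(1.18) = -33.41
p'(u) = 3*u^2 - 6*u - 16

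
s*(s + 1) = s^2 + s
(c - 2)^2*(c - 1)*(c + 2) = c^4 - 3*c^3 - 2*c^2 + 12*c - 8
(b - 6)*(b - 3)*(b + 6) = b^3 - 3*b^2 - 36*b + 108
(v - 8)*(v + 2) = v^2 - 6*v - 16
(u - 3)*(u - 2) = u^2 - 5*u + 6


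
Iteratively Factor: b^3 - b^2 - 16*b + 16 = (b - 4)*(b^2 + 3*b - 4) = (b - 4)*(b - 1)*(b + 4)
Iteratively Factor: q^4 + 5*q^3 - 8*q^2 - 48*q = (q + 4)*(q^3 + q^2 - 12*q) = q*(q + 4)*(q^2 + q - 12) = q*(q - 3)*(q + 4)*(q + 4)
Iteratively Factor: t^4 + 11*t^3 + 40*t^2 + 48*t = (t)*(t^3 + 11*t^2 + 40*t + 48) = t*(t + 4)*(t^2 + 7*t + 12) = t*(t + 3)*(t + 4)*(t + 4)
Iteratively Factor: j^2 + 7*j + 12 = (j + 4)*(j + 3)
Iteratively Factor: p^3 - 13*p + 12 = (p - 1)*(p^2 + p - 12) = (p - 3)*(p - 1)*(p + 4)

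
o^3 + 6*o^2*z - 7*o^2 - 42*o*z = o*(o - 7)*(o + 6*z)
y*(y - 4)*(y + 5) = y^3 + y^2 - 20*y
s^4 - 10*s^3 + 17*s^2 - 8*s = s*(s - 8)*(s - 1)^2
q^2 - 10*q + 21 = (q - 7)*(q - 3)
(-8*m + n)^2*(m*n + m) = 64*m^3*n + 64*m^3 - 16*m^2*n^2 - 16*m^2*n + m*n^3 + m*n^2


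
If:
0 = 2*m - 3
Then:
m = 3/2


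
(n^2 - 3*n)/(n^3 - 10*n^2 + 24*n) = (n - 3)/(n^2 - 10*n + 24)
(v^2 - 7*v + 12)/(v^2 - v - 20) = (-v^2 + 7*v - 12)/(-v^2 + v + 20)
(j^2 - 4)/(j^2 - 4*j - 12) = (j - 2)/(j - 6)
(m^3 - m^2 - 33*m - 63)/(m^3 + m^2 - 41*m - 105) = (m + 3)/(m + 5)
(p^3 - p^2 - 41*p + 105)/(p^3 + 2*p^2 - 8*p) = (p^3 - p^2 - 41*p + 105)/(p*(p^2 + 2*p - 8))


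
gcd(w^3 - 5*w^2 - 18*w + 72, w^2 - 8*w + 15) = w - 3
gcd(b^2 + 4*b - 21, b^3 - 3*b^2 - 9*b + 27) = b - 3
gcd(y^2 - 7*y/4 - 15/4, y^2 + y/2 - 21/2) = y - 3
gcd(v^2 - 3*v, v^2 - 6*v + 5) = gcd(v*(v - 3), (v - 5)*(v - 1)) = 1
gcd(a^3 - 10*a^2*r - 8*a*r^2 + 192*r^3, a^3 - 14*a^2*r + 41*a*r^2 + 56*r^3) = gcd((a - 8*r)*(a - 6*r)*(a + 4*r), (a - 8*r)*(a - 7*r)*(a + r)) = -a + 8*r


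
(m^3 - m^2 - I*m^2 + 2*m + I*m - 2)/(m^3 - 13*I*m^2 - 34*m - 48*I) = (m^2 - m*(1 + 2*I) + 2*I)/(m^2 - 14*I*m - 48)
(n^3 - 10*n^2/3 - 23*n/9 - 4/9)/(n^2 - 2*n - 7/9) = (3*n^2 - 11*n - 4)/(3*n - 7)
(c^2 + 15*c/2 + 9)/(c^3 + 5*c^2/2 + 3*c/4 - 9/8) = 4*(c + 6)/(4*c^2 + 4*c - 3)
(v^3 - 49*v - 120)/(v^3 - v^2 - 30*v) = (v^2 - 5*v - 24)/(v*(v - 6))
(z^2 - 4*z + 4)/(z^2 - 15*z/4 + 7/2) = 4*(z - 2)/(4*z - 7)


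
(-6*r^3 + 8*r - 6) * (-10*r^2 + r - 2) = 60*r^5 - 6*r^4 - 68*r^3 + 68*r^2 - 22*r + 12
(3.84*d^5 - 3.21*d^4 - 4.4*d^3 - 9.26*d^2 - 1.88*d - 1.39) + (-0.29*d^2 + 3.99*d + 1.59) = 3.84*d^5 - 3.21*d^4 - 4.4*d^3 - 9.55*d^2 + 2.11*d + 0.2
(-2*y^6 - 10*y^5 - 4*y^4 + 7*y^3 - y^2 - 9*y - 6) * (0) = 0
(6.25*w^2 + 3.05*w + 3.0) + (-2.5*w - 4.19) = 6.25*w^2 + 0.55*w - 1.19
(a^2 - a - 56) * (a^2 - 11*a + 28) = a^4 - 12*a^3 - 17*a^2 + 588*a - 1568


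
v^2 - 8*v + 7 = (v - 7)*(v - 1)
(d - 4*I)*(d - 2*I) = d^2 - 6*I*d - 8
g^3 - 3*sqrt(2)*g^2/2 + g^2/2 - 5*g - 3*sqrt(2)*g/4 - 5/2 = (g + 1/2)*(g - 5*sqrt(2)/2)*(g + sqrt(2))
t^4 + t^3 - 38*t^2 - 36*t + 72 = (t - 6)*(t - 1)*(t + 2)*(t + 6)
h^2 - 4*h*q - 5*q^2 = (h - 5*q)*(h + q)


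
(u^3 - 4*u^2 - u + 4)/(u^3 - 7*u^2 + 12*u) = (u^2 - 1)/(u*(u - 3))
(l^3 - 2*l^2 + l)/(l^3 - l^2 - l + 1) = l/(l + 1)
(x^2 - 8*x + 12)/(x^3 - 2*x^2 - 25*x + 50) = (x - 6)/(x^2 - 25)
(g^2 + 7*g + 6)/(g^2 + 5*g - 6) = (g + 1)/(g - 1)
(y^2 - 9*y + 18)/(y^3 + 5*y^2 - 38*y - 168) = (y - 3)/(y^2 + 11*y + 28)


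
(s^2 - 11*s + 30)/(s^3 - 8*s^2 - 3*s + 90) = 1/(s + 3)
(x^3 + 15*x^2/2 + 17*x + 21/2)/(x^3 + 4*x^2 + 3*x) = (x + 7/2)/x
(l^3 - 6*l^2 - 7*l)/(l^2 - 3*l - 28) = l*(l + 1)/(l + 4)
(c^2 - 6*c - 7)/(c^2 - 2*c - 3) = (c - 7)/(c - 3)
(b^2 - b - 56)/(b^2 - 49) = (b - 8)/(b - 7)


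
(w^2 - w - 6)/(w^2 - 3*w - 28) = (-w^2 + w + 6)/(-w^2 + 3*w + 28)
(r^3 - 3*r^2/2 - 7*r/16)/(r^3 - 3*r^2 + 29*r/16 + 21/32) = 2*r/(2*r - 3)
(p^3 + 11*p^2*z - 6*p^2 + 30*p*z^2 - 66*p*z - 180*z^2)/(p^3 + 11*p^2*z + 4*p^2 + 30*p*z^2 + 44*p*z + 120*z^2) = (p - 6)/(p + 4)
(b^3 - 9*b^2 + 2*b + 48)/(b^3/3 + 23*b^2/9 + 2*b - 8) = 9*(b^3 - 9*b^2 + 2*b + 48)/(3*b^3 + 23*b^2 + 18*b - 72)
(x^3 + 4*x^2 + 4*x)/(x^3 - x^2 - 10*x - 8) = x*(x + 2)/(x^2 - 3*x - 4)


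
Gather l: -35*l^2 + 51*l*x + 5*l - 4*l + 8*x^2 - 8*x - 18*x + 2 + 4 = -35*l^2 + l*(51*x + 1) + 8*x^2 - 26*x + 6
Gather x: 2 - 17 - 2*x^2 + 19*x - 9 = -2*x^2 + 19*x - 24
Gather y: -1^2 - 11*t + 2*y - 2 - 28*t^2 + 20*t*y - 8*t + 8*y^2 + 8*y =-28*t^2 - 19*t + 8*y^2 + y*(20*t + 10) - 3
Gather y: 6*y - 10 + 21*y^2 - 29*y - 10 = 21*y^2 - 23*y - 20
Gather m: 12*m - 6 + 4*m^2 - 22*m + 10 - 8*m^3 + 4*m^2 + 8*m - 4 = -8*m^3 + 8*m^2 - 2*m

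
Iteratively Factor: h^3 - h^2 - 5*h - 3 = (h - 3)*(h^2 + 2*h + 1) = (h - 3)*(h + 1)*(h + 1)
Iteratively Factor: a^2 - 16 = (a + 4)*(a - 4)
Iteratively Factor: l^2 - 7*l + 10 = (l - 2)*(l - 5)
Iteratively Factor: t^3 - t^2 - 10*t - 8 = (t + 2)*(t^2 - 3*t - 4) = (t + 1)*(t + 2)*(t - 4)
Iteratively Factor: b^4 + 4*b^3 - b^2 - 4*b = (b + 1)*(b^3 + 3*b^2 - 4*b) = (b - 1)*(b + 1)*(b^2 + 4*b) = (b - 1)*(b + 1)*(b + 4)*(b)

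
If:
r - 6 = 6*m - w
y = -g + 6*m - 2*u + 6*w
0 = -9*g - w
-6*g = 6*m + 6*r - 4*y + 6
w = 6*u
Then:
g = -3*y/424 - 21/212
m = 67*y/636 - 91/106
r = 241*y/424 - 9/212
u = 9*y/848 + 63/424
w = 27*y/424 + 189/212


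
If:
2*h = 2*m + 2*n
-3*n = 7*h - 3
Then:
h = 3/7 - 3*n/7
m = 3/7 - 10*n/7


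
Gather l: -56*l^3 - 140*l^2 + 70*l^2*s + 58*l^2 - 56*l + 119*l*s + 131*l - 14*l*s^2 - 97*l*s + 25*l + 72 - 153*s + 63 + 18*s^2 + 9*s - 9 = -56*l^3 + l^2*(70*s - 82) + l*(-14*s^2 + 22*s + 100) + 18*s^2 - 144*s + 126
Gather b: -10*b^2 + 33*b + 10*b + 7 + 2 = -10*b^2 + 43*b + 9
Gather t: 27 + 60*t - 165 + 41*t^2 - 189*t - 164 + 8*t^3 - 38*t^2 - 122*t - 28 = 8*t^3 + 3*t^2 - 251*t - 330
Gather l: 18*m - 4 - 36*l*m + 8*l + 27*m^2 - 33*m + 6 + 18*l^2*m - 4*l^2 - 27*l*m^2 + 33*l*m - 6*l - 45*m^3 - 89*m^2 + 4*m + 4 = l^2*(18*m - 4) + l*(-27*m^2 - 3*m + 2) - 45*m^3 - 62*m^2 - 11*m + 6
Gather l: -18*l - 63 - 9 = -18*l - 72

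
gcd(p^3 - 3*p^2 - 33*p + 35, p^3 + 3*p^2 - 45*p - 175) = p^2 - 2*p - 35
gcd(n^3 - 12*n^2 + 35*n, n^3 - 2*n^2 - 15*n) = n^2 - 5*n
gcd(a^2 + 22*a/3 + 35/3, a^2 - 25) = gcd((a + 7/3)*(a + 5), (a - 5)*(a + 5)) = a + 5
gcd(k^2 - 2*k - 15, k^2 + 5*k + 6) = k + 3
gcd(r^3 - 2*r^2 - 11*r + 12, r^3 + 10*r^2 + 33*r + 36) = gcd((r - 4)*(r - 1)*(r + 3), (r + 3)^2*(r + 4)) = r + 3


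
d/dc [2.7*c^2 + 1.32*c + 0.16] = 5.4*c + 1.32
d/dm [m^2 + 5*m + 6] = 2*m + 5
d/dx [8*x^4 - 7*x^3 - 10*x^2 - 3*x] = 32*x^3 - 21*x^2 - 20*x - 3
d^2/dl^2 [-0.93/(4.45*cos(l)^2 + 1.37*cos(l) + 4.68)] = (73.6653*(1 - cos(l)^2)^2 + 17.009235*cos(l)^3 - 38.894553*cos(l)^2 - 39.981258*cos(l) - 38.419974)/(4.45*cos(l)^2 + 1.37*cos(l) + 4.68)^3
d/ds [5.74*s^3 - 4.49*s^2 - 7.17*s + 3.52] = 17.22*s^2 - 8.98*s - 7.17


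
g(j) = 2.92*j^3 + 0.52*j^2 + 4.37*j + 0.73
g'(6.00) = 325.97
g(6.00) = 676.39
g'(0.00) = 4.37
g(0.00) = 0.73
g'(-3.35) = 99.20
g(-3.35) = -117.85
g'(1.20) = 18.23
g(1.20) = 11.77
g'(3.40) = 109.17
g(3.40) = 136.37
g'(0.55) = 7.59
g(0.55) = 3.78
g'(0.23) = 5.07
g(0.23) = 1.80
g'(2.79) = 75.46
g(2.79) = 80.39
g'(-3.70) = 120.45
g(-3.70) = -156.23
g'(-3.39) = 101.52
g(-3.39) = -121.87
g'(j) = 8.76*j^2 + 1.04*j + 4.37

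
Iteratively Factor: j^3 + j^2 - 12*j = (j + 4)*(j^2 - 3*j) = j*(j + 4)*(j - 3)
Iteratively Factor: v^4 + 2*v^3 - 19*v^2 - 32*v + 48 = (v + 4)*(v^3 - 2*v^2 - 11*v + 12) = (v + 3)*(v + 4)*(v^2 - 5*v + 4) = (v - 1)*(v + 3)*(v + 4)*(v - 4)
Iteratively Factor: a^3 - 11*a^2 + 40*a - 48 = (a - 3)*(a^2 - 8*a + 16) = (a - 4)*(a - 3)*(a - 4)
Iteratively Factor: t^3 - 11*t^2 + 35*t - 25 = (t - 5)*(t^2 - 6*t + 5) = (t - 5)*(t - 1)*(t - 5)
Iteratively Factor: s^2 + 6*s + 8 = (s + 4)*(s + 2)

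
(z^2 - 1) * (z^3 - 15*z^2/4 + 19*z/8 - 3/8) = z^5 - 15*z^4/4 + 11*z^3/8 + 27*z^2/8 - 19*z/8 + 3/8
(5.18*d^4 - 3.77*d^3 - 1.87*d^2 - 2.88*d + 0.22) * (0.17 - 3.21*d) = -16.6278*d^5 + 12.9823*d^4 + 5.3618*d^3 + 8.9269*d^2 - 1.1958*d + 0.0374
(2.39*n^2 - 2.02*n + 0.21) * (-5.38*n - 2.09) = -12.8582*n^3 + 5.8725*n^2 + 3.092*n - 0.4389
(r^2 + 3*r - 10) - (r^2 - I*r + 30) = 3*r + I*r - 40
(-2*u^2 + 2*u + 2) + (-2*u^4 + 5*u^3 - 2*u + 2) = -2*u^4 + 5*u^3 - 2*u^2 + 4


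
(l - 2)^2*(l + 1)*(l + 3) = l^4 - 9*l^2 + 4*l + 12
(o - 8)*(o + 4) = o^2 - 4*o - 32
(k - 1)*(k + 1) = k^2 - 1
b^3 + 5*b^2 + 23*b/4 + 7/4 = (b + 1/2)*(b + 1)*(b + 7/2)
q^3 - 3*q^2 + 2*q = q*(q - 2)*(q - 1)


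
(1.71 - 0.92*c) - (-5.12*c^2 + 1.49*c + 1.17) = 5.12*c^2 - 2.41*c + 0.54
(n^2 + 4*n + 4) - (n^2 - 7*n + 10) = 11*n - 6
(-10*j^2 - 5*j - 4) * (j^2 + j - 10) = -10*j^4 - 15*j^3 + 91*j^2 + 46*j + 40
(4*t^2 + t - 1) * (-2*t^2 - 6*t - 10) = -8*t^4 - 26*t^3 - 44*t^2 - 4*t + 10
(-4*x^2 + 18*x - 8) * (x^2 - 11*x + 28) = -4*x^4 + 62*x^3 - 318*x^2 + 592*x - 224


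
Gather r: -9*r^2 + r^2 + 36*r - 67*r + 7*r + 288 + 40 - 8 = -8*r^2 - 24*r + 320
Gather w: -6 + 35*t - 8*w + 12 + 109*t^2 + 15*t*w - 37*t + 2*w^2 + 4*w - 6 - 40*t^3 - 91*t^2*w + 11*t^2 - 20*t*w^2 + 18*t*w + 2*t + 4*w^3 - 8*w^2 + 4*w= -40*t^3 + 120*t^2 + 4*w^3 + w^2*(-20*t - 6) + w*(-91*t^2 + 33*t)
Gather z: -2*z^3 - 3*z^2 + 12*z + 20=-2*z^3 - 3*z^2 + 12*z + 20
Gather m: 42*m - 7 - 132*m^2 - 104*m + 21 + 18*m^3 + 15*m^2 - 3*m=18*m^3 - 117*m^2 - 65*m + 14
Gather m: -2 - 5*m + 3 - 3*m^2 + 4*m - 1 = -3*m^2 - m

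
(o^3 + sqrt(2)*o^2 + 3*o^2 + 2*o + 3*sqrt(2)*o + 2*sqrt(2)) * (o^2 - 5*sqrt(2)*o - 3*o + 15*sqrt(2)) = o^5 - 4*sqrt(2)*o^4 - 17*o^3 - 6*o^2 + 28*sqrt(2)*o^2 + 24*sqrt(2)*o + 70*o + 60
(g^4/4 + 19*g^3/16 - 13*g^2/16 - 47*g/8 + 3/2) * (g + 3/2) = g^5/4 + 25*g^4/16 + 31*g^3/32 - 227*g^2/32 - 117*g/16 + 9/4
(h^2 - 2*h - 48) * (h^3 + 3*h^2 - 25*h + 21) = h^5 + h^4 - 79*h^3 - 73*h^2 + 1158*h - 1008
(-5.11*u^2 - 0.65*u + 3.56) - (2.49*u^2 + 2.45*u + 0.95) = -7.6*u^2 - 3.1*u + 2.61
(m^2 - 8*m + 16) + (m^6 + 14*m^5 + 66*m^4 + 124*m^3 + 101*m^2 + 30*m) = m^6 + 14*m^5 + 66*m^4 + 124*m^3 + 102*m^2 + 22*m + 16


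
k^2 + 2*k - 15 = (k - 3)*(k + 5)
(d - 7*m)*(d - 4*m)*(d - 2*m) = d^3 - 13*d^2*m + 50*d*m^2 - 56*m^3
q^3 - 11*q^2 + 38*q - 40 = (q - 5)*(q - 4)*(q - 2)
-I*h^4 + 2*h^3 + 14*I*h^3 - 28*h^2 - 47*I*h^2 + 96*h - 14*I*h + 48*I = (h - 8)*(h - 6)*(h + I)*(-I*h + 1)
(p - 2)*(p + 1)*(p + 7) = p^3 + 6*p^2 - 9*p - 14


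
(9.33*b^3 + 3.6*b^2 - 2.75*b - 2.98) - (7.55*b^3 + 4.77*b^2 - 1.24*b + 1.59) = 1.78*b^3 - 1.17*b^2 - 1.51*b - 4.57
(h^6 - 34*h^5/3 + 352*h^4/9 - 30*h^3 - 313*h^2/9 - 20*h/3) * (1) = h^6 - 34*h^5/3 + 352*h^4/9 - 30*h^3 - 313*h^2/9 - 20*h/3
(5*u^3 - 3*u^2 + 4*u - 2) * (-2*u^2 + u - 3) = -10*u^5 + 11*u^4 - 26*u^3 + 17*u^2 - 14*u + 6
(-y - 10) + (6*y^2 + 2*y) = 6*y^2 + y - 10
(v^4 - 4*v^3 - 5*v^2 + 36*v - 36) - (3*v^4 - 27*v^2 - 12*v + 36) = -2*v^4 - 4*v^3 + 22*v^2 + 48*v - 72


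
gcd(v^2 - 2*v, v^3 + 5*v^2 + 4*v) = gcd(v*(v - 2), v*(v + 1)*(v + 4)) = v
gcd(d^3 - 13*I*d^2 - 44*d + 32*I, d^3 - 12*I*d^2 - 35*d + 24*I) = d^2 - 9*I*d - 8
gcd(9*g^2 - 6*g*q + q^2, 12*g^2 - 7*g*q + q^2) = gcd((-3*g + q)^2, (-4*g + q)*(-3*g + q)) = -3*g + q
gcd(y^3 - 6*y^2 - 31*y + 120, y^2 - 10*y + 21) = y - 3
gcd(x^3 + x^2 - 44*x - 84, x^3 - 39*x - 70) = x^2 - 5*x - 14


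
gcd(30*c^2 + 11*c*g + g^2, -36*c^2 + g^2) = 6*c + g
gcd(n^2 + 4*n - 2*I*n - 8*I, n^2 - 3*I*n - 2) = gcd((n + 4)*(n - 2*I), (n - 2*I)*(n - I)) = n - 2*I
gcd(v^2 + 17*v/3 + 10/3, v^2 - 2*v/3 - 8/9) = v + 2/3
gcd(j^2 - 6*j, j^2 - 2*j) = j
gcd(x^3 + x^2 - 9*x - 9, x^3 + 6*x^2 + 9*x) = x + 3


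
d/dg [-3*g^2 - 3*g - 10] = -6*g - 3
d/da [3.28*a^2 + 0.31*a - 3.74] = 6.56*a + 0.31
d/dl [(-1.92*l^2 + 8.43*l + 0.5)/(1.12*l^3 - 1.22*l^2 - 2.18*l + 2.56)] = (2.1504*l^4 - 18.8832*l^3 + 12.7902*l^2 - 8.6104*l + 22.6708)/(1.2544*l^6 - 2.7328*l^5 - 3.3948*l^4 + 11.0536*l^3 - 1.494*l^2 - 11.1616*l + 6.5536)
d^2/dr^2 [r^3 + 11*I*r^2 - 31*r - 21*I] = 6*r + 22*I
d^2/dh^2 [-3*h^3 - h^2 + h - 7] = -18*h - 2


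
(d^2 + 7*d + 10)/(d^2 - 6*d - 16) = (d + 5)/(d - 8)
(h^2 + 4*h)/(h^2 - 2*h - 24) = h/(h - 6)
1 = 1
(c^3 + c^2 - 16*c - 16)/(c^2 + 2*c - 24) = (c^2 + 5*c + 4)/(c + 6)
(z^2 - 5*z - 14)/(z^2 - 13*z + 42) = (z + 2)/(z - 6)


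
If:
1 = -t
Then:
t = -1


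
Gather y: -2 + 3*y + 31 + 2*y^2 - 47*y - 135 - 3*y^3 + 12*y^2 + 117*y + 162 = -3*y^3 + 14*y^2 + 73*y + 56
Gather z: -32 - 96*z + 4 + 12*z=-84*z - 28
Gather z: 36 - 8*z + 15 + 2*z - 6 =45 - 6*z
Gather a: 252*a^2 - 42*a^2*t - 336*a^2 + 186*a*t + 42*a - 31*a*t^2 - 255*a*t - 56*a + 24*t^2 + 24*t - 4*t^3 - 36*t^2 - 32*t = a^2*(-42*t - 84) + a*(-31*t^2 - 69*t - 14) - 4*t^3 - 12*t^2 - 8*t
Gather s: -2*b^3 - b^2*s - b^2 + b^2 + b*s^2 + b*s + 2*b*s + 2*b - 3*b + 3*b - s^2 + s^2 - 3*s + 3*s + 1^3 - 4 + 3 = -2*b^3 + b*s^2 + 2*b + s*(-b^2 + 3*b)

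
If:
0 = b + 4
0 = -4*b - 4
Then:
No Solution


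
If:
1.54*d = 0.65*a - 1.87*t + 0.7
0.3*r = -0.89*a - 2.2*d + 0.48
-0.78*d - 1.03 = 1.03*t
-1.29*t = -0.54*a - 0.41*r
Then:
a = -3.55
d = 2.14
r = -3.58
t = -2.62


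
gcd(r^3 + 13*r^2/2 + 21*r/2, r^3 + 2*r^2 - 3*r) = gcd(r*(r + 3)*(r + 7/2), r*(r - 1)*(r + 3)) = r^2 + 3*r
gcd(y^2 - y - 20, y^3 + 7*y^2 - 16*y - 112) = y + 4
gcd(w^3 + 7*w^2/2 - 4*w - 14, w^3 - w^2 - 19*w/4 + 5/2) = w + 2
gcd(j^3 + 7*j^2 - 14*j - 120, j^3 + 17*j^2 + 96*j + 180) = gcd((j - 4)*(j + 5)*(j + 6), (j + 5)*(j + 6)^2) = j^2 + 11*j + 30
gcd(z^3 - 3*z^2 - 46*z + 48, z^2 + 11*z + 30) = z + 6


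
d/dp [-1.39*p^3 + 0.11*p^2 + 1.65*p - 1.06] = -4.17*p^2 + 0.22*p + 1.65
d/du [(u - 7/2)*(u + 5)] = 2*u + 3/2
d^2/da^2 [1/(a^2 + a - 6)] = 2*(-a^2 - a + (2*a + 1)^2 + 6)/(a^2 + a - 6)^3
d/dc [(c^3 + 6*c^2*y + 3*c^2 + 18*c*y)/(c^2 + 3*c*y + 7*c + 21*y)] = (-c*(2*c + 3*y + 7)*(c^2 + 6*c*y + 3*c + 18*y) + 3*(c^2 + 3*c*y + 7*c + 21*y)*(c^2 + 4*c*y + 2*c + 6*y))/(c^2 + 3*c*y + 7*c + 21*y)^2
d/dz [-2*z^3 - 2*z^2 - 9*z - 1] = -6*z^2 - 4*z - 9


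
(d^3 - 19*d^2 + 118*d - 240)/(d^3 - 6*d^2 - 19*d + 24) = (d^2 - 11*d + 30)/(d^2 + 2*d - 3)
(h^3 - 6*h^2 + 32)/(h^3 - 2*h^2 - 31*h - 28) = (-h^3 + 6*h^2 - 32)/(-h^3 + 2*h^2 + 31*h + 28)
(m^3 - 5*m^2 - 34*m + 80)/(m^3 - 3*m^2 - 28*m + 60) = (m - 8)/(m - 6)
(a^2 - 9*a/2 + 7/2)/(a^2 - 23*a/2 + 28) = (a - 1)/(a - 8)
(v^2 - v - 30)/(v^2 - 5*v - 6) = (v + 5)/(v + 1)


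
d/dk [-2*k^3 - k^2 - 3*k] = -6*k^2 - 2*k - 3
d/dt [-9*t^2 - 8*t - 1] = -18*t - 8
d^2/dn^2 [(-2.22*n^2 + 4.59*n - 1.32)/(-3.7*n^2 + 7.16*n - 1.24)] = (2.8421709430404e-14*n^4 - 8.04972000000021*n^3 + 47.3126400000001*n^2 - 83.46312*n + 48.552096)/(50.653*n^6 - 294.0612*n^5 + 619.97496*n^4 - 564.162176*n^3 + 207.775392*n^2 - 33.027648*n + 1.906624)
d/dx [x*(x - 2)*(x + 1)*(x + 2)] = 4*x^3 + 3*x^2 - 8*x - 4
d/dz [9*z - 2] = 9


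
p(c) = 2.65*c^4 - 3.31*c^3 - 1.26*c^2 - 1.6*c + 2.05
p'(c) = 10.6*c^3 - 9.93*c^2 - 2.52*c - 1.6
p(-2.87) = 254.30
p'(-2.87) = -326.74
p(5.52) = 1858.47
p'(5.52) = 1464.80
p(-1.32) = 17.62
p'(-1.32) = -39.96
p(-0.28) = 2.49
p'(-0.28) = -1.91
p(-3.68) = 641.83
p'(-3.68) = -655.06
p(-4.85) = 1824.06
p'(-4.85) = -1432.25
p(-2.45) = 142.56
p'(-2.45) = -210.92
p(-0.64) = 3.87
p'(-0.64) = -6.83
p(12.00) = 49032.13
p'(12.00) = 16855.04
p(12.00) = 49032.13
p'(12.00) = 16855.04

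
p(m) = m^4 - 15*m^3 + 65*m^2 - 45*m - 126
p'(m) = 4*m^3 - 45*m^2 + 130*m - 45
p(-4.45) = 3075.37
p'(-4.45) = -1867.10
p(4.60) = 30.11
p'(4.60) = -9.86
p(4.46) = 31.18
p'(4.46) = -5.46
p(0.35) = -134.42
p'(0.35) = -4.84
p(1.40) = -98.92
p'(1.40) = 59.78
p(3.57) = 21.71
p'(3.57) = 27.58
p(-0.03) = -124.59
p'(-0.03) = -48.94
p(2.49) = -28.18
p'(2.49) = 61.45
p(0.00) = -126.00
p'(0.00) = -45.00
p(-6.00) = 7020.00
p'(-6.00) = -3309.00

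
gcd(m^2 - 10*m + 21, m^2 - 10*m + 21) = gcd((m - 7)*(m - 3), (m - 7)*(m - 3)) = m^2 - 10*m + 21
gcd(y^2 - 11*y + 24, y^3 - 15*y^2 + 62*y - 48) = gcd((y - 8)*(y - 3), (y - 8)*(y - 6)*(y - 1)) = y - 8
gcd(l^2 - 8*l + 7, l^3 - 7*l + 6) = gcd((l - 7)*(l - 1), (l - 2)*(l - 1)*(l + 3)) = l - 1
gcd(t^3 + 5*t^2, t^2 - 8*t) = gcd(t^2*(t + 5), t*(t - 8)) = t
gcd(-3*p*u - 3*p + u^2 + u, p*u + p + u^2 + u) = u + 1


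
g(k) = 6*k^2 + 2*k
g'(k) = 12*k + 2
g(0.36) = 1.50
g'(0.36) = 6.32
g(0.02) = 0.04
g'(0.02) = 2.24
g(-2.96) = 46.65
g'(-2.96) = -33.52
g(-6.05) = 207.52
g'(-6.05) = -70.60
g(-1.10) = 5.06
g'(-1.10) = -11.20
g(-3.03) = 49.03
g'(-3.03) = -34.36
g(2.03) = 28.79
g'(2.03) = 26.36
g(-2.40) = 29.76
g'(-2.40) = -26.80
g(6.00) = 228.00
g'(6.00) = 74.00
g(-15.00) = 1320.00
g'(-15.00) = -178.00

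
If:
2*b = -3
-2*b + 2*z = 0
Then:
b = -3/2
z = -3/2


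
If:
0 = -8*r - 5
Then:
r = -5/8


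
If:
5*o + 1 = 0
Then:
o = -1/5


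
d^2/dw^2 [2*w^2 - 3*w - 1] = 4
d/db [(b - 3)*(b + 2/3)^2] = (3*b + 2)*(9*b - 16)/9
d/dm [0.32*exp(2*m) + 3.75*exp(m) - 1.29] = (0.64*exp(m) + 3.75)*exp(m)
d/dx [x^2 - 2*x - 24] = 2*x - 2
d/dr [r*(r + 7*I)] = 2*r + 7*I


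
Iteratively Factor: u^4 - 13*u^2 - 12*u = (u + 1)*(u^3 - u^2 - 12*u) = u*(u + 1)*(u^2 - u - 12) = u*(u + 1)*(u + 3)*(u - 4)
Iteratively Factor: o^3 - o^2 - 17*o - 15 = (o + 1)*(o^2 - 2*o - 15) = (o + 1)*(o + 3)*(o - 5)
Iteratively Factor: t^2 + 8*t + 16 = (t + 4)*(t + 4)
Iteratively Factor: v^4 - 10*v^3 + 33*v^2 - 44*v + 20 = (v - 2)*(v^3 - 8*v^2 + 17*v - 10) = (v - 2)*(v - 1)*(v^2 - 7*v + 10) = (v - 2)^2*(v - 1)*(v - 5)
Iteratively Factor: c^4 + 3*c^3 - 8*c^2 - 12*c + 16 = (c - 2)*(c^3 + 5*c^2 + 2*c - 8) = (c - 2)*(c + 4)*(c^2 + c - 2) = (c - 2)*(c - 1)*(c + 4)*(c + 2)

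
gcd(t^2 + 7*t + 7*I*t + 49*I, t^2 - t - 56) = t + 7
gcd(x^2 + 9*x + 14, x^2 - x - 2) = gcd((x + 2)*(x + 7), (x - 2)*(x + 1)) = 1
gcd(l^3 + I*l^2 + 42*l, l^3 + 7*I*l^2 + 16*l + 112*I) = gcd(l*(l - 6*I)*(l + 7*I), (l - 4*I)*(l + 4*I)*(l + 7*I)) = l + 7*I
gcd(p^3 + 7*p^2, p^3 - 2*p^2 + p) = p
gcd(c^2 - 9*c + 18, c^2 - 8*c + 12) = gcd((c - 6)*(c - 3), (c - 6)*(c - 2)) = c - 6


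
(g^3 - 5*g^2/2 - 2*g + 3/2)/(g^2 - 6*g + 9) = (2*g^2 + g - 1)/(2*(g - 3))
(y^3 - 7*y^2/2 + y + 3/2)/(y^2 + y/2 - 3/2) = (2*y^2 - 5*y - 3)/(2*y + 3)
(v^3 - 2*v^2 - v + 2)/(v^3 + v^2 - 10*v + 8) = (v + 1)/(v + 4)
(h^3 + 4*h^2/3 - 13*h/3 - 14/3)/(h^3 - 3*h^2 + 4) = (h + 7/3)/(h - 2)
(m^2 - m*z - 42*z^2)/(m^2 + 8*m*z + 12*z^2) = (m - 7*z)/(m + 2*z)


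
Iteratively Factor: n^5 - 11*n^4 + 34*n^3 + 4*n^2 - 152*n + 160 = (n - 2)*(n^4 - 9*n^3 + 16*n^2 + 36*n - 80) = (n - 2)^2*(n^3 - 7*n^2 + 2*n + 40) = (n - 4)*(n - 2)^2*(n^2 - 3*n - 10) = (n - 5)*(n - 4)*(n - 2)^2*(n + 2)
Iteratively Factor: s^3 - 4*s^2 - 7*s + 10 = (s - 1)*(s^2 - 3*s - 10) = (s - 1)*(s + 2)*(s - 5)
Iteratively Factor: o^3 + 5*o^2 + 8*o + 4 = (o + 2)*(o^2 + 3*o + 2) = (o + 2)^2*(o + 1)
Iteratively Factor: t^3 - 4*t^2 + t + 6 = (t + 1)*(t^2 - 5*t + 6) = (t - 2)*(t + 1)*(t - 3)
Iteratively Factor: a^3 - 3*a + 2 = (a + 2)*(a^2 - 2*a + 1) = (a - 1)*(a + 2)*(a - 1)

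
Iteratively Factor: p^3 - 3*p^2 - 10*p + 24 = (p - 2)*(p^2 - p - 12) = (p - 2)*(p + 3)*(p - 4)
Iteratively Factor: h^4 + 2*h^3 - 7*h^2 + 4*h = (h + 4)*(h^3 - 2*h^2 + h) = (h - 1)*(h + 4)*(h^2 - h) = h*(h - 1)*(h + 4)*(h - 1)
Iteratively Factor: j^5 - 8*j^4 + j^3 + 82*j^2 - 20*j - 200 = (j - 5)*(j^4 - 3*j^3 - 14*j^2 + 12*j + 40) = (j - 5)*(j + 2)*(j^3 - 5*j^2 - 4*j + 20) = (j - 5)*(j + 2)^2*(j^2 - 7*j + 10) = (j - 5)*(j - 2)*(j + 2)^2*(j - 5)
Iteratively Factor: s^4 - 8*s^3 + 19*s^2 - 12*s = (s - 1)*(s^3 - 7*s^2 + 12*s) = s*(s - 1)*(s^2 - 7*s + 12) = s*(s - 4)*(s - 1)*(s - 3)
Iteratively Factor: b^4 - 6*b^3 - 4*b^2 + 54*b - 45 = (b - 1)*(b^3 - 5*b^2 - 9*b + 45) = (b - 3)*(b - 1)*(b^2 - 2*b - 15) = (b - 3)*(b - 1)*(b + 3)*(b - 5)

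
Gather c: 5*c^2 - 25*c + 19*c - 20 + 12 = 5*c^2 - 6*c - 8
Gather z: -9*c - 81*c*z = -81*c*z - 9*c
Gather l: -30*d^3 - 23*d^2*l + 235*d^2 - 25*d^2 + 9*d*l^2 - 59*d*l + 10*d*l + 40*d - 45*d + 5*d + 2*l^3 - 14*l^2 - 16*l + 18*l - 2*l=-30*d^3 + 210*d^2 + 2*l^3 + l^2*(9*d - 14) + l*(-23*d^2 - 49*d)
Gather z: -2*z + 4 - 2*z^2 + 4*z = -2*z^2 + 2*z + 4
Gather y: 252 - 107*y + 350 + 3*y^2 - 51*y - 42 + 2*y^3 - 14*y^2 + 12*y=2*y^3 - 11*y^2 - 146*y + 560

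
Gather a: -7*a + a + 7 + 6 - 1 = 12 - 6*a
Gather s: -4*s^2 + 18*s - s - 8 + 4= -4*s^2 + 17*s - 4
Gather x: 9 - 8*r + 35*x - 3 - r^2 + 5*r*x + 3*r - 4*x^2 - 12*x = -r^2 - 5*r - 4*x^2 + x*(5*r + 23) + 6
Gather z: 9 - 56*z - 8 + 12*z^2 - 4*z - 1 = 12*z^2 - 60*z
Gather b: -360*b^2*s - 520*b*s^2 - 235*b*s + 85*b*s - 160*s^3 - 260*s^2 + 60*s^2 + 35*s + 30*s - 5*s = -360*b^2*s + b*(-520*s^2 - 150*s) - 160*s^3 - 200*s^2 + 60*s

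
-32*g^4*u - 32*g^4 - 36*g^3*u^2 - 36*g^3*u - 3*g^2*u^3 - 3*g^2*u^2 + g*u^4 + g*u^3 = (-8*g + u)*(g + u)*(4*g + u)*(g*u + g)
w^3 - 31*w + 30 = (w - 5)*(w - 1)*(w + 6)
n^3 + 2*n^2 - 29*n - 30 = (n - 5)*(n + 1)*(n + 6)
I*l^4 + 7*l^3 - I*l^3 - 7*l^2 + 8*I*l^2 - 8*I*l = l*(l - 8*I)*(l + I)*(I*l - I)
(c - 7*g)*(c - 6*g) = c^2 - 13*c*g + 42*g^2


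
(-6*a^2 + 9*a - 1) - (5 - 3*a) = -6*a^2 + 12*a - 6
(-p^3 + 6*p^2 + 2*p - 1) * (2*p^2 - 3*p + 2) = -2*p^5 + 15*p^4 - 16*p^3 + 4*p^2 + 7*p - 2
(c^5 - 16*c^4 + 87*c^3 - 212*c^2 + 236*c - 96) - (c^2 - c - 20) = c^5 - 16*c^4 + 87*c^3 - 213*c^2 + 237*c - 76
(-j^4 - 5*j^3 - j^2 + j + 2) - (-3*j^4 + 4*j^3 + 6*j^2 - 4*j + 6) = 2*j^4 - 9*j^3 - 7*j^2 + 5*j - 4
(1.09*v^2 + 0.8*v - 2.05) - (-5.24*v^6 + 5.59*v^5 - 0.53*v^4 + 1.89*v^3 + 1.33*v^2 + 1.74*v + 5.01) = 5.24*v^6 - 5.59*v^5 + 0.53*v^4 - 1.89*v^3 - 0.24*v^2 - 0.94*v - 7.06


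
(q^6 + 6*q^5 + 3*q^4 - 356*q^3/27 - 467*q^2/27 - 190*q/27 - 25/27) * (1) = q^6 + 6*q^5 + 3*q^4 - 356*q^3/27 - 467*q^2/27 - 190*q/27 - 25/27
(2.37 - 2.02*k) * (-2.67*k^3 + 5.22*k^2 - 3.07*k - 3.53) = 5.3934*k^4 - 16.8723*k^3 + 18.5728*k^2 - 0.145300000000001*k - 8.3661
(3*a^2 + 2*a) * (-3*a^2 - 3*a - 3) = -9*a^4 - 15*a^3 - 15*a^2 - 6*a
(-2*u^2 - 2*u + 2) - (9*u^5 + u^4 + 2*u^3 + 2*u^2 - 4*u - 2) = -9*u^5 - u^4 - 2*u^3 - 4*u^2 + 2*u + 4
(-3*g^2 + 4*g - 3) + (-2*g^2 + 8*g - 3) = -5*g^2 + 12*g - 6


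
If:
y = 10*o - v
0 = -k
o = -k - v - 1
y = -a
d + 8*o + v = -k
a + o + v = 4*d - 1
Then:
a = -72/17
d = -18/17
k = 0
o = 5/17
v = -22/17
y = 72/17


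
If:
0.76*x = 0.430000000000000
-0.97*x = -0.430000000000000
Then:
No Solution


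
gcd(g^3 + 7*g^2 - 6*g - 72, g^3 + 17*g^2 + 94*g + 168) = g^2 + 10*g + 24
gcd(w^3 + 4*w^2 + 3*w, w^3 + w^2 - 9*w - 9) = w^2 + 4*w + 3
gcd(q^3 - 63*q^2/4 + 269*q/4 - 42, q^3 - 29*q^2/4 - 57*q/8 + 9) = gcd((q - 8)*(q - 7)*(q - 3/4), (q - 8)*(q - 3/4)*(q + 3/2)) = q^2 - 35*q/4 + 6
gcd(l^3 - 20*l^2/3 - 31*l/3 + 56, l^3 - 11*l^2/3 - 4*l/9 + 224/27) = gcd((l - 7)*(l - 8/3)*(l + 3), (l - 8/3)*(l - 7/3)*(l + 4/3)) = l - 8/3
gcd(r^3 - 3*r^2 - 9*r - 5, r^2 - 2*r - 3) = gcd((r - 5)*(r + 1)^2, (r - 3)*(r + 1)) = r + 1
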